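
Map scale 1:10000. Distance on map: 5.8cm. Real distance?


Real distance = map distance × scale
= 5.8cm × 10000
= 58000 cm = 580.0 m
= 0.580 km

0.580 km


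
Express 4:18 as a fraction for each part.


Total parts = 4 + 18 = 22
First part: 4/22 = 2/11
Second part: 18/22 = 9/11
= 2/11 and 9/11

2/11 and 9/11


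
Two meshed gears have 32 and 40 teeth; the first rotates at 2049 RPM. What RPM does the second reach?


Gear ratio = 32:40 = 4:5
RPM_B = RPM_A × (teeth_A / teeth_B)
= 2049 × (32/40)
= 1639.2 RPM

1639.2 RPM


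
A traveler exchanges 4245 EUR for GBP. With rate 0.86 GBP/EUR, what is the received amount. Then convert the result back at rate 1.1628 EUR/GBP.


Amount × rate = 4245 × 0.86 = 3650.70 GBP
Round-trip: 3650.70 × 1.1628 = 4245.03 EUR
= 3650.70 GBP, then 4245.03 EUR

3650.70 GBP, then 4245.03 EUR


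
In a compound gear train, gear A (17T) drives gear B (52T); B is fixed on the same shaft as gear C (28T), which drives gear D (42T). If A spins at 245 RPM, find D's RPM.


Stage 1: RPM_B = RPM_A × t_A/t_B = 245 × 17/52 = 4165/52 ≈ 80.10
B and C share a shaft → RPM_C = RPM_B
Stage 2: RPM_D = RPM_C × t_C/t_D = RPM_A × (t_A×t_C)/(t_B×t_D)
Overall ratio = (17×28)/(52×42) = 476/2184
RPM_D = 245 × 476/2184 = 116620/2184
≈ 53.40 RPM

53.40 RPM


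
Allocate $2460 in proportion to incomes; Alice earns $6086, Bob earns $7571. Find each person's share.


Total income = 6086 + 7571 = $13657
Alice: $2460 × 6086/13657 = $1096.26
Bob: $2460 × 7571/13657 = $1363.74
= Alice: $1096.26, Bob: $1363.74

Alice: $1096.26, Bob: $1363.74


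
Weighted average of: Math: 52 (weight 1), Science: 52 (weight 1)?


Numerator = 52×1 + 52×1
= 52 + 52
= 104
Total weight = 2
Weighted avg = 104/2
= 52.00

52.00


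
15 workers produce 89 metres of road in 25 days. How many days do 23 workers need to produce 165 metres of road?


Days ∝ work / workers, so d₂ = d₁ × (m₁/m₂) × (w₂/w₁)
Workers factor (inverse): 15/23 ≈ 0.6522
Work factor (direct): 165/89 ≈ 1.8539
d₂ = 25 × 15/23 × 165/89 = (25 × 15 × 165) / (23 × 89) = 61875/2047
≈ 30.23 days

30.23 days


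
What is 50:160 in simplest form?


GCD(50, 160) = 10
50/10 : 160/10
= 5:16

5:16


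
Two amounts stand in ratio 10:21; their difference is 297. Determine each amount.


Let A = 10k, B = 21k.
21k - 10k = 297
11k = 297 → k = 297/11 = 27
A = 10×27 = 270, B = 21×27 = 567
= A = 270, B = 567

A = 270, B = 567


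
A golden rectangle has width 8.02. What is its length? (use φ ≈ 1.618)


φ = (1 + √5) / 2 ≈ 1.618
Length = width × φ = 8.02 × 1.618 = 12.97636
≈ 12.98

12.98


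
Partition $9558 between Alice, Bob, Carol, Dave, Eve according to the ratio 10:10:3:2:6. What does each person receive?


Total parts = 10 + 10 + 3 + 2 + 6 = 31
Alice: 9558 × 10/31 = 3083.23
Bob: 9558 × 10/31 = 3083.23
Carol: 9558 × 3/31 = 924.97
Dave: 9558 × 2/31 = 616.65
Eve: 9558 × 6/31 = 1849.94
= Alice: $3083.23, Bob: $3083.23, Carol: $924.97, Dave: $616.65, Eve: $1849.94

Alice: $3083.23, Bob: $3083.23, Carol: $924.97, Dave: $616.65, Eve: $1849.94


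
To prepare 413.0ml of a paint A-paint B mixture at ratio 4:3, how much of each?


Total parts = 4 + 3 = 7
paint A: 413.0 × 4/7 = 236.0ml
paint B: 413.0 × 3/7 = 177.0ml
= 236.0ml and 177.0ml

236.0ml and 177.0ml


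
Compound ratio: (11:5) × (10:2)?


Compound ratio = (11×10) : (5×2)
= 110:10
GCD = 10
= 11:1

11:1


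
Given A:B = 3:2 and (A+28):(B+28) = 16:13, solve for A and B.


Let A = 3k, B = 2k.
(3k + 28) / (2k + 28) = 16/13
Cross-multiply: 13(3k + 28) = 16(2k + 28)
39k + 364 = 32k + 448
39k - 32k = 448 - 364
7k = 84
k = 84/7 = 12
A = 3×12 = 36, B = 2×12 = 24
= A = 36, B = 24

A = 36, B = 24


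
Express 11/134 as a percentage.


Percentage = (part / whole) × 100
= (11 / 134) × 100
≈ 8.21%

8.21%


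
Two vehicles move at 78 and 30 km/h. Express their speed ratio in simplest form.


Ratio = 78:30
GCD = 6
Simplified = 13:5
Time ratio (same distance) = 5:13
Speed ratio = 13:5

13:5


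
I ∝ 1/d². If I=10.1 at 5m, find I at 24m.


I₁d₁² = I₂d₂²
I₂ = I₁ × (d₁/d₂)²
= 10.1 × (5/24)²
= 10.1 × 25/576
= 252.5/576
≈ 0.4384

0.4384


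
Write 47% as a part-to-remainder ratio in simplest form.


47% means 47 parts out of 100; remainder = 53
Part : remainder = 47:53
GCD = 1
= 47:53

47:53


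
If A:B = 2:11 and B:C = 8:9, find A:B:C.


Match B: multiply A:B by 8 → 16:88
Multiply B:C by 11 → 88:99
Combined: 16:88:99
GCD = 1
= 16:88:99

16:88:99


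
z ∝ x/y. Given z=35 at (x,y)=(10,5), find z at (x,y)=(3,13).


z = k·x/y
Solve for k using the known point: k = z·y/x = 35×5/10 = 175/10 = 17.5000
Now evaluate at x=3, y=13:
z = k × 3 / 13 = (175 × 3) / (10 × 13) = 525/130
≈ 4.0385

4.0385


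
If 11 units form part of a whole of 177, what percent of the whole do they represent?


Percentage = (part / whole) × 100
= (11 / 177) × 100
≈ 6.21%

6.21%


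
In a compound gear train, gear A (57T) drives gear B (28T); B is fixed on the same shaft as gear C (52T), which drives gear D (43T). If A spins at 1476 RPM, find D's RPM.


Stage 1: RPM_B = RPM_A × t_A/t_B = 1476 × 57/28 = 84132/28 ≈ 3004.71
B and C share a shaft → RPM_C = RPM_B
Stage 2: RPM_D = RPM_C × t_C/t_D = RPM_A × (t_A×t_C)/(t_B×t_D)
Overall ratio = (57×52)/(28×43) = 2964/1204
RPM_D = 1476 × 2964/1204 = 4374864/1204
≈ 3633.61 RPM

3633.61 RPM


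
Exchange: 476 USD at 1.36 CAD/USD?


Amount × rate = 476 × 1.36
= 647.36 CAD

647.36 CAD


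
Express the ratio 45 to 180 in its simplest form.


GCD(45, 180) = 45
45/45 : 180/45
= 1:4

1:4


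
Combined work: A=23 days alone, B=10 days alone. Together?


Rate of A = 1/23 per day
Rate of B = 1/10 per day
Combined rate = 1/23 + 1/10 = 33/230 ≈ 0.1435 per day
Days = 1 / combined rate = 230/33
≈ 6.97 days

6.97 days


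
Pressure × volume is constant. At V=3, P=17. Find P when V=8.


Inverse proportion: x × y = constant
k = 3 × 17 = 51
y₂ = k / 8 = 51 / 8
= 6.38

6.38


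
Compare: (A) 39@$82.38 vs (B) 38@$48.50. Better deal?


Deal A: $82.38/39 = $2.1123/unit
Deal B: $48.50/38 = $1.2763/unit
B is cheaper per unit
= Deal B

Deal B


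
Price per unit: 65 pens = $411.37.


Unit rate = total / quantity
= 411.37 / 65
= $6.33 per unit

$6.33 per unit


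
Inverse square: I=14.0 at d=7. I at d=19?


I₁d₁² = I₂d₂²
I₂ = I₁ × (d₁/d₂)²
= 14.0 × (7/19)²
= 14.0 × 49/361
= 686/361
≈ 1.9003

1.9003


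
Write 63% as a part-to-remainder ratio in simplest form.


63% means 63 parts out of 100; remainder = 37
Part : remainder = 63:37
GCD = 1
= 63:37

63:37


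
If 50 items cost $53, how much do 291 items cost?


Direct proportion: y/x = constant
k = 53/50 = 1.0600
y₂ = k × 291 = 53 × 291 / 50 = 15423/50
= 308.46

308.46


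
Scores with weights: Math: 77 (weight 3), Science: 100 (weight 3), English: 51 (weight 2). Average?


Numerator = 77×3 + 100×3 + 51×2
= 231 + 300 + 102
= 633
Total weight = 8
Weighted avg = 633/8
= 79.13

79.13


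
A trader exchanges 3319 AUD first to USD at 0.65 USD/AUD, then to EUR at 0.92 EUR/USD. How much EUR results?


Step 1: 3319 AUD × 0.65 = 2157.35 USD
Step 2: 2157.35 USD × 0.92 = 1984.76 EUR
Implied rate AUD→EUR = 0.65 × 0.92 = 0.5980
= 1984.76 EUR

1984.76 EUR


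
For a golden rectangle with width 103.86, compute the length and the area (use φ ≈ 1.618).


φ = (1 + √5) / 2 ≈ 1.618
Length = width × φ = 103.86 × 1.618 = 168.04548
≈ 168.05
Area = width × length = 103.86 × 168.04548 = 17453.2035528 ≈ 17453.20
= Length: 168.05, Area: 17453.20

Length: 168.05, Area: 17453.20


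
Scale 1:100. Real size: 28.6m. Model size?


Model size = real / scale
= 28.6 / 100
= 0.2860 m

0.2860 m


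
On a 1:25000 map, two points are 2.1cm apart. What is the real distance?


Real distance = map distance × scale
= 2.1cm × 25000
= 52500 cm = 525.0 m
= 0.525 km

0.525 km


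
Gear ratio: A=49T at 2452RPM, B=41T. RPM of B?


Gear ratio = 49:41 = 49:41
RPM_B = RPM_A × (teeth_A / teeth_B)
= 2452 × (49/41)
= 2930.4 RPM

2930.4 RPM


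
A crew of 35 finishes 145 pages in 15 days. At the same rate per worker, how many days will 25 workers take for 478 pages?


Days ∝ work / workers, so d₂ = d₁ × (m₁/m₂) × (w₂/w₁)
Workers factor (inverse): 35/25 = 1.4000
Work factor (direct): 478/145 ≈ 3.2966
d₂ = 15 × 35/25 × 478/145 = (15 × 35 × 478) / (25 × 145) = 250950/3625
≈ 69.23 days

69.23 days


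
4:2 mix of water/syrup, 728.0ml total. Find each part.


Total parts = 4 + 2 = 6
water: 728.0 × 4/6 = 485.3ml
syrup: 728.0 × 2/6 = 242.7ml
= 485.3ml and 242.7ml

485.3ml and 242.7ml


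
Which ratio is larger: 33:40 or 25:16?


33/40 = 0.8250
25/16 = 1.5625
0.8250 < 1.5625, so 33:40 is less
= 25:16

25:16


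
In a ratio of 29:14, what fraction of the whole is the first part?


Total parts = 29 + 14 = 43
First part: 29/43 = 29/43
= 29/43

29/43


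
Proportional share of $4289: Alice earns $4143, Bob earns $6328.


Total income = 4143 + 6328 = $10471
Alice: $4289 × 4143/10471 = $1697.00
Bob: $4289 × 6328/10471 = $2592.00
= Alice: $1697.00, Bob: $2592.00

Alice: $1697.00, Bob: $2592.00


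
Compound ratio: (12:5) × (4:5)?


Compound ratio = (12×4) : (5×5)
= 48:25
GCD = 1
= 48:25

48:25


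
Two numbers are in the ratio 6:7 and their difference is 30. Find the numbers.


Let A = 6k, B = 7k.
7k - 6k = 30
1k = 30 → k = 30/1 = 30
A = 6×30 = 180, B = 7×30 = 210
= A = 180, B = 210

A = 180, B = 210


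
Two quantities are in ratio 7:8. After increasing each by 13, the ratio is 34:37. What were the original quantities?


Let A = 7k, B = 8k.
(7k + 13) / (8k + 13) = 34/37
Cross-multiply: 37(7k + 13) = 34(8k + 13)
259k + 481 = 272k + 442
259k - 272k = 442 - 481
-13k = -39
k = -39/-13 = 3
A = 7×3 = 21, B = 8×3 = 24
= A = 21, B = 24

A = 21, B = 24


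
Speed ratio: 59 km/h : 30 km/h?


Ratio = 59:30
GCD = 1
Simplified = 59:30
Time ratio (same distance) = 30:59
Speed ratio = 59:30

59:30


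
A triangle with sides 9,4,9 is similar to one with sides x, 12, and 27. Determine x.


Scale factor = 12/4 = 3
Missing side = 9 × 3
= 27.0

27.0


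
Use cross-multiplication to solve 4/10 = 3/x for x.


Cross multiply: 4 × x = 10 × 3
4x = 30
x = 30 / 4
= 7.50

7.50


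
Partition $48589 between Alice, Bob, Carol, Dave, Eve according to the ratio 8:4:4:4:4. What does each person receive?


Total parts = 8 + 4 + 4 + 4 + 4 = 24
Alice: 48589 × 8/24 = 16196.33
Bob: 48589 × 4/24 = 8098.17
Carol: 48589 × 4/24 = 8098.17
Dave: 48589 × 4/24 = 8098.17
Eve: 48589 × 4/24 = 8098.17
= Alice: $16196.33, Bob: $8098.17, Carol: $8098.17, Dave: $8098.17, Eve: $8098.17

Alice: $16196.33, Bob: $8098.17, Carol: $8098.17, Dave: $8098.17, Eve: $8098.17


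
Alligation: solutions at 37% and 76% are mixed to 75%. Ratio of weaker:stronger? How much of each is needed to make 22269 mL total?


Let x parts of 37% mix with y parts of 76%.
37x + 76y = 75(x + y)
37x + 76y = 75x + 75y
x(37 - 75) = y(75 - 76)
x/y = (76 - 75)/(75 - 37) = 1/38
Simplify: 1:38
Total parts = 39; one part = 22269/39 = 571.00 mL
37% solution: 1×571.00 = 571.00 mL
76% solution: 38×571.00 = 21698.00 mL
= ratio 1:38; 571.00 mL and 21698.00 mL

ratio 1:38; 571.00 mL and 21698.00 mL


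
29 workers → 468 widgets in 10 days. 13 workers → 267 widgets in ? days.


Days ∝ work / workers, so d₂ = d₁ × (m₁/m₂) × (w₂/w₁)
Workers factor (inverse): 29/13 ≈ 2.2308
Work factor (direct): 267/468 ≈ 0.5705
d₂ = 10 × 29/13 × 267/468 = (10 × 29 × 267) / (13 × 468) = 77430/6084
≈ 12.73 days

12.73 days


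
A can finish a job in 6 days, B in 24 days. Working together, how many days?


Rate of A = 1/6 per day
Rate of B = 1/24 per day
Combined rate = 1/6 + 1/24 = 30/144 ≈ 0.2083 per day
Days = 1 / combined rate = 144/30
= 4.80 days

4.80 days


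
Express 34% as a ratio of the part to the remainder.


34% means 34 parts out of 100; remainder = 66
Part : remainder = 34:66
GCD = 2
= 17:33

17:33


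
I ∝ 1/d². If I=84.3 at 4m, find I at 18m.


I₁d₁² = I₂d₂²
I₂ = I₁ × (d₁/d₂)²
= 84.3 × (4/18)²
= 84.3 × 16/324
= 1348.8/324
≈ 4.1630

4.1630


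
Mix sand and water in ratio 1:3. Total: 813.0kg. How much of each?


Total parts = 1 + 3 = 4
sand: 813.0 × 1/4 = 203.3kg
water: 813.0 × 3/4 = 609.8kg
= 203.3kg and 609.8kg

203.3kg and 609.8kg


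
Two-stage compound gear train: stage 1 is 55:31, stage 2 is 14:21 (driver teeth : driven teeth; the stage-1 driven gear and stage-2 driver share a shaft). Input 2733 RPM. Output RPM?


Stage 1: RPM_B = RPM_A × t_A/t_B = 2733 × 55/31 = 150315/31 ≈ 4848.87
B and C share a shaft → RPM_C = RPM_B
Stage 2: RPM_D = RPM_C × t_C/t_D = RPM_A × (t_A×t_C)/(t_B×t_D)
Overall ratio = (55×14)/(31×21) = 770/651
RPM_D = 2733 × 770/651 = 2104410/651
≈ 3232.58 RPM

3232.58 RPM


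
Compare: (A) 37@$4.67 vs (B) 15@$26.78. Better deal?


Deal A: $4.67/37 = $0.1262/unit
Deal B: $26.78/15 = $1.7853/unit
A is cheaper per unit
= Deal A

Deal A


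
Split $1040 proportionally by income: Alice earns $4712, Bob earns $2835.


Total income = 4712 + 2835 = $7547
Alice: $1040 × 4712/7547 = $649.33
Bob: $1040 × 2835/7547 = $390.67
= Alice: $649.33, Bob: $390.67

Alice: $649.33, Bob: $390.67


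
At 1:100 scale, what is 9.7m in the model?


Model size = real / scale
= 9.7 / 100
= 0.0970 m

0.0970 m


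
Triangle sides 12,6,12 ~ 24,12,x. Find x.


Scale factor = 24/12 = 2
Missing side = 12 × 2
= 24.0

24.0


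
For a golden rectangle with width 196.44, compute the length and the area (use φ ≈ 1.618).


φ = (1 + √5) / 2 ≈ 1.618
Length = width × φ = 196.44 × 1.618 = 317.83992
≈ 317.84
Area = width × length = 196.44 × 317.83992 = 62436.4738848 ≈ 62436.47
= Length: 317.84, Area: 62436.47

Length: 317.84, Area: 62436.47


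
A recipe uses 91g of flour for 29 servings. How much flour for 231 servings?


Direct proportion: y/x = constant
k = 91/29 ≈ 3.1379
y₂ = k × 231 = 91 × 231 / 29 = 21021/29
≈ 724.86

724.86


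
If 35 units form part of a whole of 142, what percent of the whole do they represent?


Percentage = (part / whole) × 100
= (35 / 142) × 100
≈ 24.65%

24.65%


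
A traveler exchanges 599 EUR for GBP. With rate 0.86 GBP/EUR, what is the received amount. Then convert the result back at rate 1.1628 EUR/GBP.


Amount × rate = 599 × 0.86 = 515.14 GBP
Round-trip: 515.14 × 1.1628 = 599.00 EUR
= 515.14 GBP, then 599.00 EUR

515.14 GBP, then 599.00 EUR


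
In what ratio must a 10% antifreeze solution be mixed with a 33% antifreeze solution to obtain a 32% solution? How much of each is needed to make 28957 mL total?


Let x parts of 10% mix with y parts of 33%.
10x + 33y = 32(x + y)
10x + 33y = 32x + 32y
x(10 - 32) = y(32 - 33)
x/y = (33 - 32)/(32 - 10) = 1/22
Simplify: 1:22
Total parts = 23; one part = 28957/23 = 1259.00 mL
10% solution: 1×1259.00 = 1259.00 mL
33% solution: 22×1259.00 = 27698.00 mL
= ratio 1:22; 1259.00 mL and 27698.00 mL

ratio 1:22; 1259.00 mL and 27698.00 mL


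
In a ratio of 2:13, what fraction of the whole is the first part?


Total parts = 2 + 13 = 15
First part: 2/15 = 2/15
= 2/15

2/15


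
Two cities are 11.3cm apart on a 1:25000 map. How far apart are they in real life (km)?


Real distance = map distance × scale
= 11.3cm × 25000
= 282500 cm = 2825.0 m
= 2.825 km

2.825 km


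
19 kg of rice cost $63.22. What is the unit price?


Unit rate = total / quantity
= 63.22 / 19
= $3.33 per unit

$3.33 per unit


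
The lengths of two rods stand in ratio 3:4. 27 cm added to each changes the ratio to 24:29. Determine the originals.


Let A = 3k, B = 4k.
(3k + 27) / (4k + 27) = 24/29
Cross-multiply: 29(3k + 27) = 24(4k + 27)
87k + 783 = 96k + 648
87k - 96k = 648 - 783
-9k = -135
k = -135/-9 = 15
A = 3×15 = 45, B = 4×15 = 60
= A = 45, B = 60

A = 45, B = 60


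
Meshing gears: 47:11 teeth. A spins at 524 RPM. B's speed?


Gear ratio = 47:11 = 47:11
RPM_B = RPM_A × (teeth_A / teeth_B)
= 524 × (47/11)
= 2238.9 RPM

2238.9 RPM


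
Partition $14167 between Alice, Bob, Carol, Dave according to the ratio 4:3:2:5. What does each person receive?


Total parts = 4 + 3 + 2 + 5 = 14
Alice: 14167 × 4/14 = 4047.71
Bob: 14167 × 3/14 = 3035.79
Carol: 14167 × 2/14 = 2023.86
Dave: 14167 × 5/14 = 5059.64
= Alice: $4047.71, Bob: $3035.79, Carol: $2023.86, Dave: $5059.64

Alice: $4047.71, Bob: $3035.79, Carol: $2023.86, Dave: $5059.64


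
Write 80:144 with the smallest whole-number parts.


GCD(80, 144) = 16
80/16 : 144/16
= 5:9

5:9


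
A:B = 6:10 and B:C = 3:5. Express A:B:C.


Match B: multiply A:B by 3 → 18:30
Multiply B:C by 10 → 30:50
Combined: 18:30:50
GCD = 2
= 9:15:25

9:15:25


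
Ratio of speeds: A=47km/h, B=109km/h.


Ratio = 47:109
GCD = 1
Simplified = 47:109
Time ratio (same distance) = 109:47
Speed ratio = 47:109

47:109


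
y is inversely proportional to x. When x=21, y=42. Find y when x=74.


Inverse proportion: x × y = constant
k = 21 × 42 = 882
y₂ = k / 74 = 882 / 74
= 11.92

11.92


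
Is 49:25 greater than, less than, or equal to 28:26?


49/25 = 1.9600
28/26 = 1.0769
1.9600 > 1.0769, so 49:25 is greater
= greater than

greater than


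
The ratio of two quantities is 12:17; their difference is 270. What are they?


Let A = 12k, B = 17k.
17k - 12k = 270
5k = 270 → k = 270/5 = 54
A = 12×54 = 648, B = 17×54 = 918
= A = 648, B = 918

A = 648, B = 918


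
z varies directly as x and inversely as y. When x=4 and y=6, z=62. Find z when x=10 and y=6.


z = k·x/y
Solve for k using the known point: k = z·y/x = 62×6/4 = 372/4 = 93.0000
Now evaluate at x=10, y=6:
z = k × 10 / 6 = (372 × 10) / (4 × 6) = 3720/24
= 155.0000

155.0000


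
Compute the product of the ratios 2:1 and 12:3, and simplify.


Compound ratio = (2×12) : (1×3)
= 24:3
GCD = 3
= 8:1

8:1


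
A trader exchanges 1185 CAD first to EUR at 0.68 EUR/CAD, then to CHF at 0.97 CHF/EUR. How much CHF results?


Step 1: 1185 CAD × 0.68 = 805.80 EUR
Step 2: 805.80 EUR × 0.97 = 781.63 CHF
Implied rate CAD→CHF = 0.68 × 0.97 = 0.6596
= 781.63 CHF

781.63 CHF


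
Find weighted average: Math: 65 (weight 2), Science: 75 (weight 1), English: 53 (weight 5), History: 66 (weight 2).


Numerator = 65×2 + 75×1 + 53×5 + 66×2
= 130 + 75 + 265 + 132
= 602
Total weight = 10
Weighted avg = 602/10
= 60.20

60.20


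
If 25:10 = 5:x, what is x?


Cross multiply: 25 × x = 10 × 5
25x = 50
x = 50 / 25
= 2.00

2.00


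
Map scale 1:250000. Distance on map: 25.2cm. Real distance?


Real distance = map distance × scale
= 25.2cm × 250000
= 6300000 cm = 63000.0 m
= 63.000 km

63.000 km


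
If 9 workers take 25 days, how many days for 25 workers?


Inverse proportion: x × y = constant
k = 9 × 25 = 225
y₂ = k / 25 = 225 / 25
= 9.00

9.00


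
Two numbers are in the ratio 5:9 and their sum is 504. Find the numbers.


Let A = 5k, B = 9k.
5k + 9k = 504
14k = 504 → k = 504/14 = 36
A = 5×36 = 180, B = 9×36 = 324
= A = 180, B = 324

A = 180, B = 324


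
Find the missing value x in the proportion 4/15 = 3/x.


Cross multiply: 4 × x = 15 × 3
4x = 45
x = 45 / 4
= 11.25

11.25


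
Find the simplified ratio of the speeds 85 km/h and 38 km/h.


Ratio = 85:38
GCD = 1
Simplified = 85:38
Time ratio (same distance) = 38:85
Speed ratio = 85:38

85:38


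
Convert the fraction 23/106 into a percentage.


Percentage = (part / whole) × 100
= (23 / 106) × 100
≈ 21.70%

21.70%


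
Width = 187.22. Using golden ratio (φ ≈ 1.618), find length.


φ = (1 + √5) / 2 ≈ 1.618
Length = width × φ = 187.22 × 1.618 = 302.92196
≈ 302.92

302.92


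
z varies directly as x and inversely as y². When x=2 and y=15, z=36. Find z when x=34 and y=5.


z = k·x/y²
Solve for k using the known point: k = z·y²/x = 36×225/2 = 8100/2 = 4050.0000
Now evaluate at x=34, y=5:
z = k × 34 / 25 = (8100 × 34) / (2 × 25) = 275400/50
= 5508.0000

5508.0000


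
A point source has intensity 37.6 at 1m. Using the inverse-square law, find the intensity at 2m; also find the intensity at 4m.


I₁d₁² = I₂d₂²
I at 2m = 37.6 × (1/2)² = 37.6 × 1/4 = 37.6/4 = 9.4000
I at 4m = 37.6 × (1/4)² = 37.6 × 1/16 = 37.6/16 = 2.3500
= 9.4000 and 2.3500

9.4000 and 2.3500


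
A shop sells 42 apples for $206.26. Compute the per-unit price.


Unit rate = total / quantity
= 206.26 / 42
= $4.91 per unit

$4.91 per unit


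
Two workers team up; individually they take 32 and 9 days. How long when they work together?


Rate of A = 1/32 per day
Rate of B = 1/9 per day
Combined rate = 1/32 + 1/9 = 41/288 ≈ 0.1424 per day
Days = 1 / combined rate = 288/41
≈ 7.02 days

7.02 days


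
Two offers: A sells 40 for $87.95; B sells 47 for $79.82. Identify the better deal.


Deal A: $87.95/40 = $2.1988/unit
Deal B: $79.82/47 = $1.6983/unit
B is cheaper per unit
= Deal B

Deal B


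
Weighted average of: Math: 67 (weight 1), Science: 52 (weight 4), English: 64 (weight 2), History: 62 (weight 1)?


Numerator = 67×1 + 52×4 + 64×2 + 62×1
= 67 + 208 + 128 + 62
= 465
Total weight = 8
Weighted avg = 465/8
= 58.13

58.13


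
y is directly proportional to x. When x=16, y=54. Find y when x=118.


Direct proportion: y/x = constant
k = 54/16 = 3.3750
y₂ = k × 118 = 54 × 118 / 16 = 6372/16
= 398.25

398.25


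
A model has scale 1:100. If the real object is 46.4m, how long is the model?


Model size = real / scale
= 46.4 / 100
= 0.4640 m

0.4640 m


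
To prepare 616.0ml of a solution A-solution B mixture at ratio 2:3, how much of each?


Total parts = 2 + 3 = 5
solution A: 616.0 × 2/5 = 246.4ml
solution B: 616.0 × 3/5 = 369.6ml
= 246.4ml and 369.6ml

246.4ml and 369.6ml


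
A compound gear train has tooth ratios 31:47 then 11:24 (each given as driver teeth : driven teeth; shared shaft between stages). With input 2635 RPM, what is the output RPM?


Stage 1: RPM_B = RPM_A × t_A/t_B = 2635 × 31/47 = 81685/47 ≈ 1737.98
B and C share a shaft → RPM_C = RPM_B
Stage 2: RPM_D = RPM_C × t_C/t_D = RPM_A × (t_A×t_C)/(t_B×t_D)
Overall ratio = (31×11)/(47×24) = 341/1128
RPM_D = 2635 × 341/1128 = 898535/1128
≈ 796.57 RPM

796.57 RPM


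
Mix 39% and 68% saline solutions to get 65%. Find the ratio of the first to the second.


Let x parts of 39% mix with y parts of 68%.
39x + 68y = 65(x + y)
39x + 68y = 65x + 65y
x(39 - 65) = y(65 - 68)
x/y = (68 - 65)/(65 - 39) = 3/26
Simplify: 3:26
= 3:26

3:26


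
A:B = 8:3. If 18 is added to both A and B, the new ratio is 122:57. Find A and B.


Let A = 8k, B = 3k.
(8k + 18) / (3k + 18) = 122/57
Cross-multiply: 57(8k + 18) = 122(3k + 18)
456k + 1026 = 366k + 2196
456k - 366k = 2196 - 1026
90k = 1170
k = 1170/90 = 13
A = 8×13 = 104, B = 3×13 = 39
= A = 104, B = 39

A = 104, B = 39


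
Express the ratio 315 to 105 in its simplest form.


GCD(315, 105) = 105
315/105 : 105/105
= 3:1

3:1


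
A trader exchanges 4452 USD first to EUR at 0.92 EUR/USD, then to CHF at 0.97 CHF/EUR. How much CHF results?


Step 1: 4452 USD × 0.92 = 4095.84 EUR
Step 2: 4095.84 EUR × 0.97 = 3972.96 CHF
Implied rate USD→CHF = 0.92 × 0.97 = 0.8924
= 3972.96 CHF

3972.96 CHF


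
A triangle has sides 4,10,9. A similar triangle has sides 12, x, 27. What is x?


Scale factor = 12/4 = 3
Missing side = 10 × 3
= 30.0

30.0


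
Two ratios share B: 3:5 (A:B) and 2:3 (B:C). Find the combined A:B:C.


Match B: multiply A:B by 2 → 6:10
Multiply B:C by 5 → 10:15
Combined: 6:10:15
GCD = 1
= 6:10:15

6:10:15


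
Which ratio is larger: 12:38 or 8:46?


12/38 = 0.3158
8/46 = 0.1739
0.3158 > 0.1739, so 12:38 is greater
= 12:38

12:38


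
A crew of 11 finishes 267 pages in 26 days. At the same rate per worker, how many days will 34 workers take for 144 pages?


Days ∝ work / workers, so d₂ = d₁ × (m₁/m₂) × (w₂/w₁)
Workers factor (inverse): 11/34 ≈ 0.3235
Work factor (direct): 144/267 ≈ 0.5393
d₂ = 26 × 11/34 × 144/267 = (26 × 11 × 144) / (34 × 267) = 41184/9078
≈ 4.54 days

4.54 days


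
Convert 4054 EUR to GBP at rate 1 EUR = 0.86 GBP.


Amount × rate = 4054 × 0.86
= 3486.44 GBP

3486.44 GBP


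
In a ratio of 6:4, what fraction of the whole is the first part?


Total parts = 6 + 4 = 10
First part: 6/10 = 3/5
= 3/5

3/5


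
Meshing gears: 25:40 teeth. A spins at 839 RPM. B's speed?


Gear ratio = 25:40 = 5:8
RPM_B = RPM_A × (teeth_A / teeth_B)
= 839 × (25/40)
= 524.4 RPM

524.4 RPM


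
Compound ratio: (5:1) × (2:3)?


Compound ratio = (5×2) : (1×3)
= 10:3
GCD = 1
= 10:3

10:3


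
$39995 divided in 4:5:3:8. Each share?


Total parts = 4 + 5 + 3 + 8 = 20
Part 1: 39995 × 4/20 = 7999.00
Part 2: 39995 × 5/20 = 9998.75
Part 3: 39995 × 3/20 = 5999.25
Part 4: 39995 × 8/20 = 15998.00
= Part 1: $7999.00, Part 2: $9998.75, Part 3: $5999.25, Part 4: $15998.00

Part 1: $7999.00, Part 2: $9998.75, Part 3: $5999.25, Part 4: $15998.00


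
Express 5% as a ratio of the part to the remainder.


5% means 5 parts out of 100; remainder = 95
Part : remainder = 5:95
GCD = 5
= 1:19

1:19


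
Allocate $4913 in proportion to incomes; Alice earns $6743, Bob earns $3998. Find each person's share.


Total income = 6743 + 3998 = $10741
Alice: $4913 × 6743/10741 = $3084.29
Bob: $4913 × 3998/10741 = $1828.71
= Alice: $3084.29, Bob: $1828.71

Alice: $3084.29, Bob: $1828.71


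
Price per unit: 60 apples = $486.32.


Unit rate = total / quantity
= 486.32 / 60
= $8.11 per unit

$8.11 per unit


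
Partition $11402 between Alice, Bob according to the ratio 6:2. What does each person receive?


Total parts = 6 + 2 = 8
Alice: 11402 × 6/8 = 8551.50
Bob: 11402 × 2/8 = 2850.50
= Alice: $8551.50, Bob: $2850.50

Alice: $8551.50, Bob: $2850.50


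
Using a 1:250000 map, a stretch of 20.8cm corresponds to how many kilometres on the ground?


Real distance = map distance × scale
= 20.8cm × 250000
= 5200000 cm = 52000.0 m
= 52.000 km

52.000 km


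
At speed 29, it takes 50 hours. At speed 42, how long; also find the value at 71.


Inverse proportion: x × y = constant
k = 29 × 50 = 1450
At x=42: k/42 = 34.52
At x=71: k/71 = 20.42
= 34.52 and 20.42

34.52 and 20.42


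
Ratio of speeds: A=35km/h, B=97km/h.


Ratio = 35:97
GCD = 1
Simplified = 35:97
Time ratio (same distance) = 97:35
Speed ratio = 35:97

35:97


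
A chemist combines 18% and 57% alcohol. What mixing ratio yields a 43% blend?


Let x parts of 18% mix with y parts of 57%.
18x + 57y = 43(x + y)
18x + 57y = 43x + 43y
x(18 - 43) = y(43 - 57)
x/y = (57 - 43)/(43 - 18) = 14/25
Simplify: 14:25
= 14:25

14:25


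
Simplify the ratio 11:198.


GCD(11, 198) = 11
11/11 : 198/11
= 1:18

1:18


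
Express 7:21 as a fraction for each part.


Total parts = 7 + 21 = 28
First part: 7/28 = 1/4
Second part: 21/28 = 3/4
= 1/4 and 3/4

1/4 and 3/4


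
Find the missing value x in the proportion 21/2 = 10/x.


Cross multiply: 21 × x = 2 × 10
21x = 20
x = 20 / 21
= 0.95

0.95


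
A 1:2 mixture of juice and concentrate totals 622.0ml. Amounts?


Total parts = 1 + 2 = 3
juice: 622.0 × 1/3 = 207.3ml
concentrate: 622.0 × 2/3 = 414.7ml
= 207.3ml and 414.7ml

207.3ml and 414.7ml


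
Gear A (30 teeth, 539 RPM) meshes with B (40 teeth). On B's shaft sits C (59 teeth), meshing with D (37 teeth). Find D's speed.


Stage 1: RPM_B = RPM_A × t_A/t_B = 539 × 30/40 = 16170/40 = 404.25
B and C share a shaft → RPM_C = RPM_B
Stage 2: RPM_D = RPM_C × t_C/t_D = RPM_A × (t_A×t_C)/(t_B×t_D)
Overall ratio = (30×59)/(40×37) = 1770/1480
RPM_D = 539 × 1770/1480 = 954030/1480
≈ 644.61 RPM

644.61 RPM


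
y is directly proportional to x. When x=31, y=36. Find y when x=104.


Direct proportion: y/x = constant
k = 36/31 ≈ 1.1613
y₂ = k × 104 = 36 × 104 / 31 = 3744/31
≈ 120.77

120.77


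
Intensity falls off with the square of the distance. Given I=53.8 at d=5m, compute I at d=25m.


I₁d₁² = I₂d₂²
I₂ = I₁ × (d₁/d₂)²
= 53.8 × (5/25)²
= 53.8 × 25/625
= 1345/625
= 2.1520

2.1520


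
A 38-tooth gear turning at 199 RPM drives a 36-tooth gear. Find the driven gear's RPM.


Gear ratio = 38:36 = 19:18
RPM_B = RPM_A × (teeth_A / teeth_B)
= 199 × (38/36)
= 210.1 RPM

210.1 RPM


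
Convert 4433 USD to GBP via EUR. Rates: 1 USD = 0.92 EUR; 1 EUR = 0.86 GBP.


Step 1: 4433 USD × 0.92 = 4078.36 EUR
Step 2: 4078.36 EUR × 0.86 = 3507.39 GBP
Implied rate USD→GBP = 0.92 × 0.86 = 0.7912
= 3507.39 GBP

3507.39 GBP


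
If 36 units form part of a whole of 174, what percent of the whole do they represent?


Percentage = (part / whole) × 100
= (36 / 174) × 100
≈ 20.69%

20.69%


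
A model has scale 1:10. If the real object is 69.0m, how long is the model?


Model size = real / scale
= 69.0 / 10
= 6.9000 m

6.9000 m


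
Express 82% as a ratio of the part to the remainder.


82% means 82 parts out of 100; remainder = 18
Part : remainder = 82:18
GCD = 2
= 41:9

41:9


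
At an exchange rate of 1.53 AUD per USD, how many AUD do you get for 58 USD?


Amount × rate = 58 × 1.53
= 88.74 AUD

88.74 AUD


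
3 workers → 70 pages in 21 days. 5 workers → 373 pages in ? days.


Days ∝ work / workers, so d₂ = d₁ × (m₁/m₂) × (w₂/w₁)
Workers factor (inverse): 3/5 = 0.6000
Work factor (direct): 373/70 ≈ 5.3286
d₂ = 21 × 3/5 × 373/70 = (21 × 3 × 373) / (5 × 70) = 23499/350
= 67.14 days

67.14 days


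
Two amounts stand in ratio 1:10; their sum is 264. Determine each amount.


Let A = 1k, B = 10k.
1k + 10k = 264
11k = 264 → k = 264/11 = 24
A = 1×24 = 24, B = 10×24 = 240
= A = 24, B = 240

A = 24, B = 240


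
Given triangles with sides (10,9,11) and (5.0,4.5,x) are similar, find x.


Scale factor = 5.0/10 = 0.5
Missing side = 11 × 0.5
= 5.5

5.5


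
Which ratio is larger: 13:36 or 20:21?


13/36 = 0.3611
20/21 = 0.9524
0.3611 < 0.9524, so 13:36 is less
= 20:21

20:21


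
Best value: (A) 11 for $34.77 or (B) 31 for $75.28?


Deal A: $34.77/11 = $3.1609/unit
Deal B: $75.28/31 = $2.4284/unit
B is cheaper per unit
= Deal B

Deal B


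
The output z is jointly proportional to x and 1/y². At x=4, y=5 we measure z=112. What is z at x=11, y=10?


z = k·x/y²
Solve for k using the known point: k = z·y²/x = 112×25/4 = 2800/4 = 700.0000
Now evaluate at x=11, y=10:
z = k × 11 / 100 = (2800 × 11) / (4 × 100) = 30800/400
= 77.0000

77.0000


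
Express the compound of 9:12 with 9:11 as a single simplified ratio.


Compound ratio = (9×9) : (12×11)
= 81:132
GCD = 3
= 27:44

27:44


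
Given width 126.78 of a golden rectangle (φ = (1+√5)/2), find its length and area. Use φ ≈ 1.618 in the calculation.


φ = (1 + √5) / 2 ≈ 1.618
Length = width × φ = 126.78 × 1.618 = 205.13004
≈ 205.13
Area = width × length = 126.78 × 205.13004 = 26006.3864712 ≈ 26006.39
= Length: 205.13, Area: 26006.39

Length: 205.13, Area: 26006.39


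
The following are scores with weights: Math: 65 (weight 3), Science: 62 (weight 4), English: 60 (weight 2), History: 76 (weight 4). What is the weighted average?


Numerator = 65×3 + 62×4 + 60×2 + 76×4
= 195 + 248 + 120 + 304
= 867
Total weight = 13
Weighted avg = 867/13
= 66.69

66.69


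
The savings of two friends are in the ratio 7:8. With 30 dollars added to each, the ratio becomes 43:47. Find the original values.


Let A = 7k, B = 8k.
(7k + 30) / (8k + 30) = 43/47
Cross-multiply: 47(7k + 30) = 43(8k + 30)
329k + 1410 = 344k + 1290
329k - 344k = 1290 - 1410
-15k = -120
k = -120/-15 = 8
A = 7×8 = 56, B = 8×8 = 64
= A = 56, B = 64

A = 56, B = 64


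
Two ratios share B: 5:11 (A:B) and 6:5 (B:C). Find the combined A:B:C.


Match B: multiply A:B by 6 → 30:66
Multiply B:C by 11 → 66:55
Combined: 30:66:55
GCD = 1
= 30:66:55

30:66:55


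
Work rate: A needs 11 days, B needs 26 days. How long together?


Rate of A = 1/11 per day
Rate of B = 1/26 per day
Combined rate = 1/11 + 1/26 = 37/286 ≈ 0.1294 per day
Days = 1 / combined rate = 286/37
≈ 7.73 days

7.73 days


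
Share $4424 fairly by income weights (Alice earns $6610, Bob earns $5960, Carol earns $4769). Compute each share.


Total income = 6610 + 5960 + 4769 = $17339
Alice: $4424 × 6610/17339 = $1686.52
Bob: $4424 × 5960/17339 = $1520.68
Carol: $4424 × 4769/17339 = $1216.80
= Alice: $1686.52, Bob: $1520.68, Carol: $1216.80

Alice: $1686.52, Bob: $1520.68, Carol: $1216.80


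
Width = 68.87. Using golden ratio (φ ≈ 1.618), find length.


φ = (1 + √5) / 2 ≈ 1.618
Length = width × φ = 68.87 × 1.618 = 111.43166
≈ 111.43

111.43


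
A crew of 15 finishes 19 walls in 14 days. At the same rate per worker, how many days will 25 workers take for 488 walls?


Days ∝ work / workers, so d₂ = d₁ × (m₁/m₂) × (w₂/w₁)
Workers factor (inverse): 15/25 = 0.6000
Work factor (direct): 488/19 ≈ 25.6842
d₂ = 14 × 15/25 × 488/19 = (14 × 15 × 488) / (25 × 19) = 102480/475
≈ 215.75 days

215.75 days


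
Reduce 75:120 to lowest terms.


GCD(75, 120) = 15
75/15 : 120/15
= 5:8

5:8


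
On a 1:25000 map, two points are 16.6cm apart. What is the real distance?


Real distance = map distance × scale
= 16.6cm × 25000
= 415000 cm = 4150.0 m
= 4.150 km

4.150 km


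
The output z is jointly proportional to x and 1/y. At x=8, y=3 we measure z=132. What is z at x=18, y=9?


z = k·x/y
Solve for k using the known point: k = z·y/x = 132×3/8 = 396/8 = 49.5000
Now evaluate at x=18, y=9:
z = k × 18 / 9 = (396 × 18) / (8 × 9) = 7128/72
= 99.0000

99.0000


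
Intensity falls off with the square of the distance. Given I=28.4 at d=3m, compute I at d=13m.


I₁d₁² = I₂d₂²
I₂ = I₁ × (d₁/d₂)²
= 28.4 × (3/13)²
= 28.4 × 9/169
= 255.6/169
≈ 1.5124

1.5124


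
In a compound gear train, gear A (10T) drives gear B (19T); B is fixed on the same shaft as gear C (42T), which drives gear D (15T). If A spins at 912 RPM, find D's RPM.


Stage 1: RPM_B = RPM_A × t_A/t_B = 912 × 10/19 = 9120/19 = 480.00
B and C share a shaft → RPM_C = RPM_B
Stage 2: RPM_D = RPM_C × t_C/t_D = RPM_A × (t_A×t_C)/(t_B×t_D)
Overall ratio = (10×42)/(19×15) = 420/285
RPM_D = 912 × 420/285 = 383040/285
= 1344.00 RPM

1344.00 RPM


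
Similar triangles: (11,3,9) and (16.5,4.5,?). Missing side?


Scale factor = 16.5/11 = 1.5
Missing side = 9 × 1.5
= 13.5

13.5


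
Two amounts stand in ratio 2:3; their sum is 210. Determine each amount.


Let A = 2k, B = 3k.
2k + 3k = 210
5k = 210 → k = 210/5 = 42
A = 2×42 = 84, B = 3×42 = 126
= A = 84, B = 126

A = 84, B = 126


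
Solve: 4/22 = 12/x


Cross multiply: 4 × x = 22 × 12
4x = 264
x = 264 / 4
= 66.00

66.00


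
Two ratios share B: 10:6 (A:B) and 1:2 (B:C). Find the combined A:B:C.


Match B: multiply A:B by 1 → 10:6
Multiply B:C by 6 → 6:12
Combined: 10:6:12
GCD = 2
= 5:3:6

5:3:6


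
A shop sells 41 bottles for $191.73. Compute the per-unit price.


Unit rate = total / quantity
= 191.73 / 41
= $4.68 per unit

$4.68 per unit


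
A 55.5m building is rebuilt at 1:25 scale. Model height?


Model size = real / scale
= 55.5 / 25
= 2.2200 m

2.2200 m


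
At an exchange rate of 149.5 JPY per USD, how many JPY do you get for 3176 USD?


Amount × rate = 3176 × 149.5
= 474812.00 JPY

474812.00 JPY


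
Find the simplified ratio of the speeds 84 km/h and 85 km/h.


Ratio = 84:85
GCD = 1
Simplified = 84:85
Time ratio (same distance) = 85:84
Speed ratio = 84:85

84:85


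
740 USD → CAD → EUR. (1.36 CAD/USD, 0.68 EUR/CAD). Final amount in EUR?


Step 1: 740 USD × 1.36 = 1006.40 CAD
Step 2: 1006.40 CAD × 0.68 = 684.35 EUR
Implied rate USD→EUR = 1.36 × 0.68 = 0.9248
= 684.35 EUR

684.35 EUR


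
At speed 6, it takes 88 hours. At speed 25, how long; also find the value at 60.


Inverse proportion: x × y = constant
k = 6 × 88 = 528
At x=25: k/25 = 21.12
At x=60: k/60 = 8.80
= 21.12 and 8.80

21.12 and 8.80


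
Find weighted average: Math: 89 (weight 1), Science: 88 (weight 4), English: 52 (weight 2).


Numerator = 89×1 + 88×4 + 52×2
= 89 + 352 + 104
= 545
Total weight = 7
Weighted avg = 545/7
= 77.86

77.86


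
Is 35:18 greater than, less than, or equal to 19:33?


35/18 = 1.9444
19/33 = 0.5758
1.9444 > 0.5758, so 35:18 is greater
= greater than

greater than


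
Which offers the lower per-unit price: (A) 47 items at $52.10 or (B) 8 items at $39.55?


Deal A: $52.10/47 = $1.1085/unit
Deal B: $39.55/8 = $4.9438/unit
A is cheaper per unit
= Deal A

Deal A


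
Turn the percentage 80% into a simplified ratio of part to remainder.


80% means 80 parts out of 100; remainder = 20
Part : remainder = 80:20
GCD = 20
= 4:1

4:1


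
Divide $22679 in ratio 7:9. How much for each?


Total parts = 7 + 9 = 16
Part 1: 22679 × 7/16 = 9922.06
Part 2: 22679 × 9/16 = 12756.94
= Part 1: $9922.06, Part 2: $12756.94

Part 1: $9922.06, Part 2: $12756.94


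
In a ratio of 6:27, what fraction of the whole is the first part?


Total parts = 6 + 27 = 33
First part: 6/33 = 2/11
= 2/11

2/11


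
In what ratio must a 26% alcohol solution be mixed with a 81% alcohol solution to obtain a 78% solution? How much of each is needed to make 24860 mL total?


Let x parts of 26% mix with y parts of 81%.
26x + 81y = 78(x + y)
26x + 81y = 78x + 78y
x(26 - 78) = y(78 - 81)
x/y = (81 - 78)/(78 - 26) = 3/52
Simplify: 3:52
Total parts = 55; one part = 24860/55 = 452.00 mL
26% solution: 3×452.00 = 1356.00 mL
81% solution: 52×452.00 = 23504.00 mL
= ratio 3:52; 1356.00 mL and 23504.00 mL

ratio 3:52; 1356.00 mL and 23504.00 mL


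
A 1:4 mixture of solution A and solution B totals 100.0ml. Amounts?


Total parts = 1 + 4 = 5
solution A: 100.0 × 1/5 = 20.0ml
solution B: 100.0 × 4/5 = 80.0ml
= 20.0ml and 80.0ml

20.0ml and 80.0ml


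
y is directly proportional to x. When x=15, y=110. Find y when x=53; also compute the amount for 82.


Direct proportion: y/x = constant
k = 110/15 ≈ 7.3333
y at x=53: k × 53 = 110 × 53 / 15 = 5830/15 ≈ 388.67
y at x=82: k × 82 = 110 × 82 / 15 = 9020/15 ≈ 601.33
= 388.67 and 601.33

388.67 and 601.33


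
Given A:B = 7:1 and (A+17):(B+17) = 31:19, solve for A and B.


Let A = 7k, B = 1k.
(7k + 17) / (1k + 17) = 31/19
Cross-multiply: 19(7k + 17) = 31(1k + 17)
133k + 323 = 31k + 527
133k - 31k = 527 - 323
102k = 204
k = 204/102 = 2
A = 7×2 = 14, B = 1×2 = 2
= A = 14, B = 2

A = 14, B = 2


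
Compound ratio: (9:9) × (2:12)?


Compound ratio = (9×2) : (9×12)
= 18:108
GCD = 18
= 1:6

1:6


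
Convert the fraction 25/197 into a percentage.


Percentage = (part / whole) × 100
= (25 / 197) × 100
≈ 12.69%

12.69%


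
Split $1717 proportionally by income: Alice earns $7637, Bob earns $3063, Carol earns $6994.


Total income = 7637 + 3063 + 6994 = $17694
Alice: $1717 × 7637/17694 = $741.08
Bob: $1717 × 3063/17694 = $297.23
Carol: $1717 × 6994/17694 = $678.69
= Alice: $741.08, Bob: $297.23, Carol: $678.69

Alice: $741.08, Bob: $297.23, Carol: $678.69


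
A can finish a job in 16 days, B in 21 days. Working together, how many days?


Rate of A = 1/16 per day
Rate of B = 1/21 per day
Combined rate = 1/16 + 1/21 = 37/336 ≈ 0.1101 per day
Days = 1 / combined rate = 336/37
≈ 9.08 days

9.08 days
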